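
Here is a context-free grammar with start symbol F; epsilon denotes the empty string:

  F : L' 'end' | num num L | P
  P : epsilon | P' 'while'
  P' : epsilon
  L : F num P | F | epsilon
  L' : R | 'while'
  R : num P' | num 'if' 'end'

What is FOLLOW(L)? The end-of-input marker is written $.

{ $, num }

In F : num num L: L is at the end, add FOLLOW(F) = { $, num }.
Union: FOLLOW(L) = { $, num }.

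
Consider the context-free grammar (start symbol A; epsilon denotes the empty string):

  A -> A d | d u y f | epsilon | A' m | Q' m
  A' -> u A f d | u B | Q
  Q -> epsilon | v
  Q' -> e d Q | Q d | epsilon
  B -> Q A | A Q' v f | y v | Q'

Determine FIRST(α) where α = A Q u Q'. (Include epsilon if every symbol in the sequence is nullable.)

{ d, e, m, u, v }

Add FIRST(A)\{epsilon} = { d, e, m, u, v }; A is nullable, continue.
Add FIRST(Q)\{epsilon} = { v }; Q is nullable, continue.
u is a terminal; add {u} and stop.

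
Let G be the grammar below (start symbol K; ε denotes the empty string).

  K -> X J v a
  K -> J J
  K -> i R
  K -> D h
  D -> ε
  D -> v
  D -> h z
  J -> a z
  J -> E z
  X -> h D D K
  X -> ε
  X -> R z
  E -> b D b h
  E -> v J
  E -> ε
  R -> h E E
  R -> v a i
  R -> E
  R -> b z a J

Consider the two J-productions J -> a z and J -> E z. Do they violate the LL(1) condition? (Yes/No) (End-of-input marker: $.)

No

FIRST(a z) = { a } and FIRST(E z) = { b, v, z }.
The FIRST sets are disjoint and neither alternative is nullable — no conflict.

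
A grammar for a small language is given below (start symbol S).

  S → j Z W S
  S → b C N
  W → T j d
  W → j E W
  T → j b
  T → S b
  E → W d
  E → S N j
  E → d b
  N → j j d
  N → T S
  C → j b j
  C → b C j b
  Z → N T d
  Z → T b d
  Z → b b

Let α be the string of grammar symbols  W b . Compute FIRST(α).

Add FIRST(W) = { b, j }; W is not nullable, stop.

{ b, j }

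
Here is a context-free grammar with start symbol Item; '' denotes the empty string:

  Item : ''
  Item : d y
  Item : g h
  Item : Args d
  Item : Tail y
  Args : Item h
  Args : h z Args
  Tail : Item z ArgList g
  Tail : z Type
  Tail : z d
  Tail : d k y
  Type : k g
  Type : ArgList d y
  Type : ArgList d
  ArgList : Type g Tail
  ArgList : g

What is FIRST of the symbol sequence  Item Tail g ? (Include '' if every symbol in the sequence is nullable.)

{ d, g, h, z }

Add FIRST(Item)\{''} = { d, g, h, z }; Item is nullable, continue.
Add FIRST(Tail) = { d, g, h, z }; Tail is not nullable, stop.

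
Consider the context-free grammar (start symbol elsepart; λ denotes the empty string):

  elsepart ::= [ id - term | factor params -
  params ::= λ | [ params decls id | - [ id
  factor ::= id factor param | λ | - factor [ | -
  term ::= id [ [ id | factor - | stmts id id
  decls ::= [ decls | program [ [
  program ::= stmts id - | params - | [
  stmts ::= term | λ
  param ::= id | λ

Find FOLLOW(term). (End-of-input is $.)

{ $, id }

In elsepart ::= [ id - term: term is at the end, add FOLLOW(elsepart) = { $ }.
In stmts ::= term: term is at the end, add FOLLOW(stmts) = { id }.
Union: FOLLOW(term) = { $, id }.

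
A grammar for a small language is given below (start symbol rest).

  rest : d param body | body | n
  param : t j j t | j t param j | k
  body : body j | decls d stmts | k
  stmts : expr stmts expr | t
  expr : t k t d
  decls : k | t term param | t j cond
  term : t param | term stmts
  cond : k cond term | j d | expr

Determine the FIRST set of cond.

cond : k cond term contributes {k}.
cond : j d contributes {j}.
From cond : expr: add FIRST(expr) = { t }.
Union: FIRST(cond) = { j, k, t }.

{ j, k, t }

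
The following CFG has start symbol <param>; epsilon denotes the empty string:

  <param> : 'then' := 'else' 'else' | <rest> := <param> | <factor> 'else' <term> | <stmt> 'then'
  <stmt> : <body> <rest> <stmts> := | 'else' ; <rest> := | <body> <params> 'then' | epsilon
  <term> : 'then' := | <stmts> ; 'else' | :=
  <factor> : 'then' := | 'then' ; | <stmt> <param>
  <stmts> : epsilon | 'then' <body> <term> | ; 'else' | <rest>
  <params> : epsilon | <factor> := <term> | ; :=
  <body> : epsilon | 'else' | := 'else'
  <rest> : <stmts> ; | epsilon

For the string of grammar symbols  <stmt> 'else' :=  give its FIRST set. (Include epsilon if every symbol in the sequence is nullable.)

{ 'else', 'then', :=, ; }

Add FIRST(<stmt>)\{epsilon} = { 'else', 'then', :=, ; }; <stmt> is nullable, continue.
'else' is a terminal; add {'else'} and stop.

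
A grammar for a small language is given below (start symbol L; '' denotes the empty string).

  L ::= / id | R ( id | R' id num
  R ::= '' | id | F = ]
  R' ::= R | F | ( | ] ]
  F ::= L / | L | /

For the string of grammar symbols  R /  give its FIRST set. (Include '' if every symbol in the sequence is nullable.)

Add FIRST(R)\{''} = { (, /, ], id }; R is nullable, continue.
/ is a terminal; add {/} and stop.

{ (, /, ], id }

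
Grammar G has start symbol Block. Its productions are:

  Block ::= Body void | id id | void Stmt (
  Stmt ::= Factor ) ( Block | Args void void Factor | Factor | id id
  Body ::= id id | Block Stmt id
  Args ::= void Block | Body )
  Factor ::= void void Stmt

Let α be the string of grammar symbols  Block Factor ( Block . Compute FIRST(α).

{ id, void }

Add FIRST(Block) = { id, void }; Block is not nullable, stop.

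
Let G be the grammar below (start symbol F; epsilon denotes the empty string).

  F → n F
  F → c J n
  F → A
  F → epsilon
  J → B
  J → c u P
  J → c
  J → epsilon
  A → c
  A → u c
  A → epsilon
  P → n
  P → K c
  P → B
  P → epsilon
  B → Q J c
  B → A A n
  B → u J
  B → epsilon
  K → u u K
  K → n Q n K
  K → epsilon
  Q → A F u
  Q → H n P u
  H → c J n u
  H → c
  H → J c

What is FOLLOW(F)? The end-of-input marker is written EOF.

{ EOF, u }

F is the start symbol, so EOF ∈ FOLLOW(F).
In F → n F: F is at the end, add FOLLOW(F) = { EOF, u }.
In Q → A F u: add FIRST(u) = { u }.
Union: FOLLOW(F) = { EOF, u }.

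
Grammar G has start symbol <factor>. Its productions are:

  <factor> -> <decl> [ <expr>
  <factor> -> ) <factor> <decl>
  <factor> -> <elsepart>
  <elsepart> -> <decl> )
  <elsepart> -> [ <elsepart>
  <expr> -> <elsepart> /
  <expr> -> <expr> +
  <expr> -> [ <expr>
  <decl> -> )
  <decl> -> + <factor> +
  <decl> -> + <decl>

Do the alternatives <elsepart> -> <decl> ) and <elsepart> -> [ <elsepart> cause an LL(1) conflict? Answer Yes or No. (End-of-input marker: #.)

No

FIRST(<decl> )) = { ), + } and FIRST([ <elsepart>) = { [ }.
The FIRST sets are disjoint and neither alternative is nullable — no conflict.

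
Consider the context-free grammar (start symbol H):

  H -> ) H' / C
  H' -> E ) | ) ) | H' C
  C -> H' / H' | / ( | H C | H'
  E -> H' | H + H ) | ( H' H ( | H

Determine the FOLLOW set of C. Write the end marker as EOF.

In H -> ) H' / C: C is at the end, add FOLLOW(H) = { EOF, (, ), +, / }.
In H' -> H' C: C is at the end, add FOLLOW(H') = { EOF, (, ), +, / }.
In C -> H C: C is at the end, add FOLLOW(C) = { EOF, (, ), +, / }.
Union: FOLLOW(C) = { EOF, (, ), +, / }.

{ EOF, (, ), +, / }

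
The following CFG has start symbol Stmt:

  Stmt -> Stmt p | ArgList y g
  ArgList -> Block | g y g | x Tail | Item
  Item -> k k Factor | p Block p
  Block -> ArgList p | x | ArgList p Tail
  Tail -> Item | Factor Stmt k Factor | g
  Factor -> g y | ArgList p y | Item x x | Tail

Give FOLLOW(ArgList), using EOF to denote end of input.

{ p, y }

In Stmt -> ArgList y g: add FIRST(y g) = { y }.
In Block -> ArgList p: add FIRST(p) = { p }.
In Block -> ArgList p Tail: add FIRST(p Tail) = { p }.
In Factor -> ArgList p y: add FIRST(p y) = { p }.
Union: FOLLOW(ArgList) = { p, y }.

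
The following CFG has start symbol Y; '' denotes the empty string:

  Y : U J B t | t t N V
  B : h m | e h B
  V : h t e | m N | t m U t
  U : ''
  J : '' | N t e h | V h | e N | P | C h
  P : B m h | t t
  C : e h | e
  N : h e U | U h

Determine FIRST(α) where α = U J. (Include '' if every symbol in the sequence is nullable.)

{ e, h, m, t, '' }

Add FIRST(U)\{''} = {  }; U is nullable, continue.
Add FIRST(J)\{''} = { e, h, m, t }; J is nullable, continue.
Every symbol is nullable, so include ''.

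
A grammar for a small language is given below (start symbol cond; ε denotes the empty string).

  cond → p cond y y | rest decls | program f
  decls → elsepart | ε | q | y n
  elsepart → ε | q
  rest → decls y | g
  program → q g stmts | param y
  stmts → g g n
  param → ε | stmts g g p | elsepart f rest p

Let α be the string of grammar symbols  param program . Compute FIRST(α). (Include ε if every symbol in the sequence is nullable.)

{ f, g, q, y }

Add FIRST(param)\{ε} = { f, g, q }; param is nullable, continue.
Add FIRST(program) = { f, g, q, y }; program is not nullable, stop.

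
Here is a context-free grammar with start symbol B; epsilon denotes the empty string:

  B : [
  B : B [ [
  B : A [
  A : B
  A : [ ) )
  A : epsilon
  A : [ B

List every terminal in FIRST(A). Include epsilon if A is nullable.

From A : B: add FIRST(B) = { [ }.
A : [ ) ) contributes {[}.
A : epsilon contributes epsilon.
A : [ B contributes {[}.
Union: FIRST(A) = { [, epsilon }.

{ [, epsilon }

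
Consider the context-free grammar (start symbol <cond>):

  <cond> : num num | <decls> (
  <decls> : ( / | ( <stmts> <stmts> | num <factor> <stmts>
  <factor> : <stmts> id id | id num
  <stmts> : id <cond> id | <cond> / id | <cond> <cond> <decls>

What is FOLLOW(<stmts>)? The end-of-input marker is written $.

{ (, id, num }

In <decls> : ( <stmts> <stmts>: add FIRST(<stmts>) = { (, id, num }.
In <decls> : ( <stmts> <stmts>: <stmts> is at the end, add FOLLOW(<decls>) = { (, id, num }.
In <decls> : num <factor> <stmts>: <stmts> is at the end, add FOLLOW(<decls>) = { (, id, num }.
In <factor> : <stmts> id id: add FIRST(id id) = { id }.
Union: FOLLOW(<stmts>) = { (, id, num }.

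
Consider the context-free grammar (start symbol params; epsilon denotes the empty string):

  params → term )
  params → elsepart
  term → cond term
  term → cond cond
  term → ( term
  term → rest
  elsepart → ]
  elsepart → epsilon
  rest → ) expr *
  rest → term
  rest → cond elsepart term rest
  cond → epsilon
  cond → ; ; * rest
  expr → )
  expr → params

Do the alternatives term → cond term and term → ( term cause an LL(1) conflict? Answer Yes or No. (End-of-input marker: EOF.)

Yes

FIRST(cond term) = { (, ), ;, ], epsilon } and FIRST(( term) = { ( }.
Both contain (, so the two alternatives are not disjoint — LL(1) conflict.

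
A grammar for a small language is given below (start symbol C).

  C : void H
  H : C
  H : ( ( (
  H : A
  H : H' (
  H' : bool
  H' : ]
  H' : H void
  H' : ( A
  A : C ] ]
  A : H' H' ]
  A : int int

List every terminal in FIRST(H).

From H : C: add FIRST(C) = { void }.
H : ( ( ( contributes {(}.
From H : A: add FIRST(A) = { (, ], bool, int, void }.
From H : H' (: add FIRST(H') = { (, ], bool, int, void }.
Union: FIRST(H) = { (, ], bool, int, void }.

{ (, ], bool, int, void }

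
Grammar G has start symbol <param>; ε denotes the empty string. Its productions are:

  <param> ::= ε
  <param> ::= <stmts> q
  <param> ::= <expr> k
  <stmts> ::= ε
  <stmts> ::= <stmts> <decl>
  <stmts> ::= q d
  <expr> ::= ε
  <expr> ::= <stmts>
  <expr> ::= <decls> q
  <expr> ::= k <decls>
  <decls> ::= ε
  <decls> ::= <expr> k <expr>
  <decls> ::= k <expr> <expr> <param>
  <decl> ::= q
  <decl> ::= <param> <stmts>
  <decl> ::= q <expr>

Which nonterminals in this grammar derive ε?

Directly nullable (have an ε-production): <param>, <stmts>, <expr>, <decls>.
<decl> ::= <param> <stmts> with every symbol nullable, so <decl> is nullable.

{ <decl>, <decls>, <expr>, <param>, <stmts> }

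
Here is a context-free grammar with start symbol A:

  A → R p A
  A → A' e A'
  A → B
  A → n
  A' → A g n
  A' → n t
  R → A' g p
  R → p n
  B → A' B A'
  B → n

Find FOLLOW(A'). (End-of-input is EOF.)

{ EOF, e, g, n, p }

In A → A' e A': add FIRST(e A') = { e }.
In A → A' e A': A' is at the end, add FOLLOW(A) = { EOF, g }.
In R → A' g p: add FIRST(g p) = { g }.
In B → A' B A': add FIRST(B A') = { n, p }.
In B → A' B A': A' is at the end, add FOLLOW(B) = { EOF, g, n, p }.
Union: FOLLOW(A') = { EOF, e, g, n, p }.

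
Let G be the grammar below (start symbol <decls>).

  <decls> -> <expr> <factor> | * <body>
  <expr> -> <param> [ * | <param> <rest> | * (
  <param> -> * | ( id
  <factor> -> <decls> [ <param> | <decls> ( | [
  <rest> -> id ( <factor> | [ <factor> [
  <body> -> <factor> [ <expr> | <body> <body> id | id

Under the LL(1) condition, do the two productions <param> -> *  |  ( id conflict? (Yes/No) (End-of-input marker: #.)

FIRST(*) = { * } and FIRST(( id) = { ( }.
The FIRST sets are disjoint and neither alternative is nullable — no conflict.

No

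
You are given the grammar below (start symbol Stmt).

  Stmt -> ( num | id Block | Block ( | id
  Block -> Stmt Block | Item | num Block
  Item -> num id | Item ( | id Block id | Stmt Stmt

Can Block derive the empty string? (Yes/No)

No

No nonterminal in this grammar is nullable.
No production of Block has an RHS whose symbols are all nullable, so Block is not nullable.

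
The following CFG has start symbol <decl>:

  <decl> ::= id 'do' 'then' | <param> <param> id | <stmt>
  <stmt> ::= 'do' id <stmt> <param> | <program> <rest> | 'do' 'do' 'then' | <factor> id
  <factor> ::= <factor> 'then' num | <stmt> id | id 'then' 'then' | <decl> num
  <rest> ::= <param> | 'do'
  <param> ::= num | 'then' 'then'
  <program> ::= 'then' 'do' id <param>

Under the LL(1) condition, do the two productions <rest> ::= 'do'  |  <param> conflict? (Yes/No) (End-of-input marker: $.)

No

FIRST('do') = { 'do' } and FIRST(<param>) = { 'then', num }.
The FIRST sets are disjoint and neither alternative is nullable — no conflict.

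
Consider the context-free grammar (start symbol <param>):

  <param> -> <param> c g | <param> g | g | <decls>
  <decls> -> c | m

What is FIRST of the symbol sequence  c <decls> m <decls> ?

c is a terminal; add {c} and stop.

{ c }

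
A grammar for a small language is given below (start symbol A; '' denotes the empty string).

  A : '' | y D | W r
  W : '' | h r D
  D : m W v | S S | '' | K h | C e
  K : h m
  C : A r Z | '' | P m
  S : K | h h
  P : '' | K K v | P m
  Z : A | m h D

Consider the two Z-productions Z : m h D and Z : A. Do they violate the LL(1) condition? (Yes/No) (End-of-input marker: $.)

FIRST(m h D) = { m } and FIRST(A) = { h, r, y, '' }.
The second is nullable but FOLLOW(Z) = { e } is disjoint from FIRST of the first.

No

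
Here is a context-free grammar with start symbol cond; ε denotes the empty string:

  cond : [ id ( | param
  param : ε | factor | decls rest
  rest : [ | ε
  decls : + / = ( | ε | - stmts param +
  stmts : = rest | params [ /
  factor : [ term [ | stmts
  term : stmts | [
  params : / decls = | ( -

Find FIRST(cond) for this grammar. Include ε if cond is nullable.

cond : [ id ( contributes {[}.
From cond : param: add FIRST(param) = { (, +, -, /, =, [, ε } (including ε since param is nullable).
Union: FIRST(cond) = { (, +, -, /, =, [, ε }.

{ (, +, -, /, =, [, ε }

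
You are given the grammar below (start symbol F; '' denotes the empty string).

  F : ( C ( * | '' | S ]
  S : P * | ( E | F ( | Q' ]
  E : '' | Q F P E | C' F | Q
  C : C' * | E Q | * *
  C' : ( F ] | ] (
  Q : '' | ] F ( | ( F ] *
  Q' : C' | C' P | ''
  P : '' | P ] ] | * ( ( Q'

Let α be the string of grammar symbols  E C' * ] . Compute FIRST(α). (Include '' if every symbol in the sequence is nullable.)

{ (, *, ] }

Add FIRST(E)\{''} = { (, *, ] }; E is nullable, continue.
Add FIRST(C') = { (, ] }; C' is not nullable, stop.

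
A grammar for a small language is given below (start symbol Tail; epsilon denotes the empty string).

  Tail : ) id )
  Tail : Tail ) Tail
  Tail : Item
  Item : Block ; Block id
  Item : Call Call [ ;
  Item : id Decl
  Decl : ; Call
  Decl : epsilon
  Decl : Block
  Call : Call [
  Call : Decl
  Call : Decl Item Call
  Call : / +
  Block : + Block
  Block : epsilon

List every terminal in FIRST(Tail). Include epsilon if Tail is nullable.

Tail : ) id ) contributes {)}.
From Tail : Tail ) Tail: add FIRST(Tail) = { ), +, /, ;, [, id }.
From Tail : Item: add FIRST(Item) = { +, /, ;, [, id }.
Union: FIRST(Tail) = { ), +, /, ;, [, id }.

{ ), +, /, ;, [, id }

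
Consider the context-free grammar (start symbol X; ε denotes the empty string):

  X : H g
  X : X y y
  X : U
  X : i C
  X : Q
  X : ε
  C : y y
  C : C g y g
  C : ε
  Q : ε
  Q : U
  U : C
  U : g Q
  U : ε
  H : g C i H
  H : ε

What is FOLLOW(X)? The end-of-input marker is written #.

X is the start symbol, so # ∈ FOLLOW(X).
In X : X y y: add FIRST(y y) = { y }.
Union: FOLLOW(X) = { #, y }.

{ #, y }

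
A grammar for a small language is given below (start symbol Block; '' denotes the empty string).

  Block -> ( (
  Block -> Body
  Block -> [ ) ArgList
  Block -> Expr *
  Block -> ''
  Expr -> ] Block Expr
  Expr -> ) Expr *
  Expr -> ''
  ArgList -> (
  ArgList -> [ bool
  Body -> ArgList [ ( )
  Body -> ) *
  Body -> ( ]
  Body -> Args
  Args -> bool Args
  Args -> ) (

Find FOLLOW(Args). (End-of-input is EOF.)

{ EOF, ), *, ] }

In Body -> Args: Args is at the end, add FOLLOW(Body) = { EOF, ), *, ] }.
In Args -> bool Args: Args is at the end, add FOLLOW(Args) = { EOF, ), *, ] }.
Union: FOLLOW(Args) = { EOF, ), *, ] }.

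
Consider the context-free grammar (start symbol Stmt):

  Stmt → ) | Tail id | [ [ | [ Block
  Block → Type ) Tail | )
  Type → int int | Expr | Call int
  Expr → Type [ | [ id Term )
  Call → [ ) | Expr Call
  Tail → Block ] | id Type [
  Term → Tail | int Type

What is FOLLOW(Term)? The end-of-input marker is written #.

{ ) }

In Expr → [ id Term ): add FIRST()) = { ) }.
Union: FOLLOW(Term) = { ) }.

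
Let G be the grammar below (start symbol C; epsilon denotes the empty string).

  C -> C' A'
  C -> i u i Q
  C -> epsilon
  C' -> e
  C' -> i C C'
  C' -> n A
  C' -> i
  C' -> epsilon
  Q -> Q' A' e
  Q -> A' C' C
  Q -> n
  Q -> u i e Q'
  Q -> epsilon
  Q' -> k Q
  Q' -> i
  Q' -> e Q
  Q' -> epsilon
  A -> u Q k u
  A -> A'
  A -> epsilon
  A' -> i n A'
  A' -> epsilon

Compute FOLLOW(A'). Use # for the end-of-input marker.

{ #, e, i, k, n }

In C -> C' A': A' is at the end, add FOLLOW(C) = { #, e, i, k, n }.
In Q -> Q' A' e: add FIRST(e) = { e }.
In Q -> A' C' C: add FIRST(C' C)\{epsilon} = { e, i, n }.
  Since C' C is nullable, also add FOLLOW(Q) = { #, e, i, k, n }.
In A -> A': A' is at the end, add FOLLOW(A) = { #, e, i, k, n }.
In A' -> i n A': A' is at the end, add FOLLOW(A') = { #, e, i, k, n }.
Union: FOLLOW(A') = { #, e, i, k, n }.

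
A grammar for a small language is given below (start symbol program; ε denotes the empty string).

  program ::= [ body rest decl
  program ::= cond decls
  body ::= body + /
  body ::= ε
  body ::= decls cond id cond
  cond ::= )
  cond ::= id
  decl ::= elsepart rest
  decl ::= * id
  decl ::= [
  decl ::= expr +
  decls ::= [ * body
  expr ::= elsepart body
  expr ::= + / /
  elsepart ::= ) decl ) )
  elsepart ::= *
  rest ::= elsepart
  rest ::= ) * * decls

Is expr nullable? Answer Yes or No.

Nullable nonterminals: body.
No production of expr has an RHS whose symbols are all nullable, so expr is not nullable.

No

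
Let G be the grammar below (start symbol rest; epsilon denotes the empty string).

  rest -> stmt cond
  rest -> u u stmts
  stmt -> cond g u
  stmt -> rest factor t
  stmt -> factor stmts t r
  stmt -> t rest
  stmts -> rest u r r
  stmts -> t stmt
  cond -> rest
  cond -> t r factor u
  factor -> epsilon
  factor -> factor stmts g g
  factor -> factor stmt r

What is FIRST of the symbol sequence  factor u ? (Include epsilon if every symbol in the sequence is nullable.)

Add FIRST(factor)\{epsilon} = { t, u }; factor is nullable, continue.
u is a terminal; add {u} and stop.

{ t, u }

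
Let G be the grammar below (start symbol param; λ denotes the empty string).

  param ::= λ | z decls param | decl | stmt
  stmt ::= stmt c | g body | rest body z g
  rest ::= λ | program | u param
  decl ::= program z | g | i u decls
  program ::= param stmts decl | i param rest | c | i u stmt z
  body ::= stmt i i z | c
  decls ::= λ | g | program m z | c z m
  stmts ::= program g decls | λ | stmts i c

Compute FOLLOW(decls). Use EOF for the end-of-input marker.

{ EOF, c, g, i, m, u, z }

In param ::= z decls param: add FIRST(param)\{λ} = { c, g, i, u, z }.
  Since param is nullable, also add FOLLOW(param) = { EOF, c, g, i, m, u, z }.
In decl ::= i u decls: decls is at the end, add FOLLOW(decl) = { EOF, c, g, i, m, u, z }.
In stmts ::= program g decls: decls is at the end, add FOLLOW(stmts) = { c, g, i, u, z }.
Union: FOLLOW(decls) = { EOF, c, g, i, m, u, z }.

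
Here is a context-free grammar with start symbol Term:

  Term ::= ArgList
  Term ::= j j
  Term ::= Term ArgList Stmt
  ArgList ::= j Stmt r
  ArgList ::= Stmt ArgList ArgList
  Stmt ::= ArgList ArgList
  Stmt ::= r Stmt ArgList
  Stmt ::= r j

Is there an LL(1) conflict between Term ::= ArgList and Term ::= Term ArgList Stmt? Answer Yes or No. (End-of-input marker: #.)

Yes

FIRST(ArgList) = { j, r } and FIRST(Term ArgList Stmt) = { j, r }.
Both contain j, so the two alternatives are not disjoint — LL(1) conflict.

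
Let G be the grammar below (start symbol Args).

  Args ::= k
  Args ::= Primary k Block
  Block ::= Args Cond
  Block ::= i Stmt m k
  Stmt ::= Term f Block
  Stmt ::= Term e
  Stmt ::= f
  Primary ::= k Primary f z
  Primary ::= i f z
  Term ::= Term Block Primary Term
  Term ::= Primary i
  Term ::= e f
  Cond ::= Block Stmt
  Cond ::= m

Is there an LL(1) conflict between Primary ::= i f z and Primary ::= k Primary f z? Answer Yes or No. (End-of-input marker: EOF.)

No

FIRST(i f z) = { i } and FIRST(k Primary f z) = { k }.
The FIRST sets are disjoint and neither alternative is nullable — no conflict.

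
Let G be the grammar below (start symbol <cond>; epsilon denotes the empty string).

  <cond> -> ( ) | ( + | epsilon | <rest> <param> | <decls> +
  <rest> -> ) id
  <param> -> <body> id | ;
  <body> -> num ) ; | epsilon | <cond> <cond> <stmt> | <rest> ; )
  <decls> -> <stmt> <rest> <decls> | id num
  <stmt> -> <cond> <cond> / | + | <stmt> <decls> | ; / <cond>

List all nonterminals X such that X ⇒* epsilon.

Directly nullable (have an epsilon-production): <cond>, <body>.
No other nonterminal has a production whose RHS symbols are all nullable.

{ <body>, <cond> }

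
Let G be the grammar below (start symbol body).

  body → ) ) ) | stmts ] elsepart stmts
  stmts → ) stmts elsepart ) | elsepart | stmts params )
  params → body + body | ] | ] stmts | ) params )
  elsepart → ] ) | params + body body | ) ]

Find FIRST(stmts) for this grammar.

stmts → ) stmts elsepart ) contributes {)}.
From stmts → elsepart: add FIRST(elsepart) = { ), ] }.
From stmts → stmts params ): add FIRST(stmts) = { ), ] }.
Union: FIRST(stmts) = { ), ] }.

{ ), ] }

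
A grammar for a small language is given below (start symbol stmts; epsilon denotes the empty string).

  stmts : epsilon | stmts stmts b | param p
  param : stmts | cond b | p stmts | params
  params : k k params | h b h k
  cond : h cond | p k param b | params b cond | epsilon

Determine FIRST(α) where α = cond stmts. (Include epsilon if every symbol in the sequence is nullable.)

Add FIRST(cond)\{epsilon} = { h, k, p }; cond is nullable, continue.
Add FIRST(stmts)\{epsilon} = { b, h, k, p }; stmts is nullable, continue.
Every symbol is nullable, so include epsilon.

{ b, h, k, p, epsilon }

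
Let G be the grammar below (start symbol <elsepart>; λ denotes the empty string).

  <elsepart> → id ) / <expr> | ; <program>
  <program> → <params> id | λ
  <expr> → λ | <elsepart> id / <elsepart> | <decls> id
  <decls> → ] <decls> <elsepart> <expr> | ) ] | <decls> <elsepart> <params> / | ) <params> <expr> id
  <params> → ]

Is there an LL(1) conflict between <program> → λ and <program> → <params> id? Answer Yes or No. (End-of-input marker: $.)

FIRST(λ) = { λ } and FIRST(<params> id) = { ] }.
The first alternative is nullable and FOLLOW(<program>) = { $, ), ;, ], id } shares ] with FIRST of the second — conflict.

Yes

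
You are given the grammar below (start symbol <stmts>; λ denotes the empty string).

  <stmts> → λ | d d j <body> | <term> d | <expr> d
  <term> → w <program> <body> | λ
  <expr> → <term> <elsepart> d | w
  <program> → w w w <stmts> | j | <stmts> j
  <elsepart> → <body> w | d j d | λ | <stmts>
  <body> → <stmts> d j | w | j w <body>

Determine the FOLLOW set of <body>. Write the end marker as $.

In <stmts> → d d j <body>: <body> is at the end, add FOLLOW(<stmts>) = { $, d, j, w }.
In <term> → w <program> <body>: <body> is at the end, add FOLLOW(<term>) = { d, j, w }.
In <elsepart> → <body> w: add FIRST(w) = { w }.
In <body> → j w <body>: <body> is at the end, add FOLLOW(<body>) = { $, d, j, w }.
Union: FOLLOW(<body>) = { $, d, j, w }.

{ $, d, j, w }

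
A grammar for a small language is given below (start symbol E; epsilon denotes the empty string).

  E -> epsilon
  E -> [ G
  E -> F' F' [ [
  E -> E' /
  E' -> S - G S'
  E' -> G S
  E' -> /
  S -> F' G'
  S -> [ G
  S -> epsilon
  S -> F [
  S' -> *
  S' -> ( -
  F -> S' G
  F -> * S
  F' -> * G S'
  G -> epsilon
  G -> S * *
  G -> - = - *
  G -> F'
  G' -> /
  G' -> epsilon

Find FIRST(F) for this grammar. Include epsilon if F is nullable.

{ (, * }

From F -> S' G: add FIRST(S') = { (, * }.
F -> * S contributes {*}.
Union: FIRST(F) = { (, * }.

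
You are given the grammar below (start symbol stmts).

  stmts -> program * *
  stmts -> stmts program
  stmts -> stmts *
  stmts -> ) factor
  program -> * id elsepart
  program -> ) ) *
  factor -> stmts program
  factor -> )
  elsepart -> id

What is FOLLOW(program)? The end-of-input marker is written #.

In stmts -> program * *: add FIRST(* *) = { * }.
In stmts -> stmts program: program is at the end, add FOLLOW(stmts) = { #, ), * }.
In factor -> stmts program: program is at the end, add FOLLOW(factor) = { #, ), * }.
Union: FOLLOW(program) = { #, ), * }.

{ #, ), * }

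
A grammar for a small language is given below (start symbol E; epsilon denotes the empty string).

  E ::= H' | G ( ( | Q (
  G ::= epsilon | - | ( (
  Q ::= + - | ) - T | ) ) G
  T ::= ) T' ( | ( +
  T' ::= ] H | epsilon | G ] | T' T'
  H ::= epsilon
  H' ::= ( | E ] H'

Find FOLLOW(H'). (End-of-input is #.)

In E ::= H': H' is at the end, add FOLLOW(E) = { #, ] }.
In H' ::= E ] H': H' is at the end, add FOLLOW(H') = { #, ] }.
Union: FOLLOW(H') = { #, ] }.

{ #, ] }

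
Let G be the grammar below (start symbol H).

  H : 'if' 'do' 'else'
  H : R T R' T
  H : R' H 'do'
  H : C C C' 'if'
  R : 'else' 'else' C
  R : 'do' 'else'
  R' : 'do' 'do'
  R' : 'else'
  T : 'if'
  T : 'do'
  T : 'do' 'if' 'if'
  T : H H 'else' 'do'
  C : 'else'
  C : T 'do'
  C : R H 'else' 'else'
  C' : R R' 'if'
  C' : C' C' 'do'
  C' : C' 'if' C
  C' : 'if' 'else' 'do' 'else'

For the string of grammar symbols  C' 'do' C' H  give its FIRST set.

{ 'do', 'else', 'if' }

Add FIRST(C') = { 'do', 'else', 'if' }; C' is not nullable, stop.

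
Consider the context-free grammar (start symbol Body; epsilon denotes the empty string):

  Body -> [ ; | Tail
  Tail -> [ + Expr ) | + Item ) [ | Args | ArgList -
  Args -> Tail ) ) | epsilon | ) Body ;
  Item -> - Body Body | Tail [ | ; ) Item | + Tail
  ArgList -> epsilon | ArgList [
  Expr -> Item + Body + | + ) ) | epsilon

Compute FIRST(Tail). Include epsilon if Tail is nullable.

{ ), +, -, [, epsilon }

Tail -> [ + Expr ) contributes {[}.
Tail -> + Item ) [ contributes {+}.
From Tail -> Args: add FIRST(Args) = { ), +, -, [, epsilon } (including epsilon since Args is nullable).
From Tail -> ArgList -: ArgList nullable, take FIRST(ArgList) ∪ {-} = { -, [ }.
Union: FIRST(Tail) = { ), +, -, [, epsilon }.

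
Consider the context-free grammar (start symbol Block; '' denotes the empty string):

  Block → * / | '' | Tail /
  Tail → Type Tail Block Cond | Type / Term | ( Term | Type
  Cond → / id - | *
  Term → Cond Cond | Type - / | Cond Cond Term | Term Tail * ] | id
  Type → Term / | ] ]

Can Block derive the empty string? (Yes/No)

Block has an ''-production, so Block ⇒ ''.

Yes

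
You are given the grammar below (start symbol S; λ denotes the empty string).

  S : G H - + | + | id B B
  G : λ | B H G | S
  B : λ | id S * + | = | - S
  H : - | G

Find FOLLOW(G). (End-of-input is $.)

{ +, -, =, id }

In S : G H - +: add FIRST(H - +) = { +, -, =, id }.
In G : B H G: G is at the end, add FOLLOW(G) = { +, -, =, id }.
In H : G: G is at the end, add FOLLOW(H) = { +, -, =, id }.
Union: FOLLOW(G) = { +, -, =, id }.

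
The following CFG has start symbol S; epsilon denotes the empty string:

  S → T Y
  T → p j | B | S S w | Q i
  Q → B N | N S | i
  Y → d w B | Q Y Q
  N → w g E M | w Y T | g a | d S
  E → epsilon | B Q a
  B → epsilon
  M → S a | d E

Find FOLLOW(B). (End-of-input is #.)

In T → B: B is at the end, add FOLLOW(T) = { #, a, d, g, i, p, w }.
In Q → B N: add FIRST(N) = { d, g, w }.
In Y → d w B: B is at the end, add FOLLOW(Y) = { #, a, d, g, i, p, w }.
In E → B Q a: add FIRST(Q a) = { d, g, i, w }.
Union: FOLLOW(B) = { #, a, d, g, i, p, w }.

{ #, a, d, g, i, p, w }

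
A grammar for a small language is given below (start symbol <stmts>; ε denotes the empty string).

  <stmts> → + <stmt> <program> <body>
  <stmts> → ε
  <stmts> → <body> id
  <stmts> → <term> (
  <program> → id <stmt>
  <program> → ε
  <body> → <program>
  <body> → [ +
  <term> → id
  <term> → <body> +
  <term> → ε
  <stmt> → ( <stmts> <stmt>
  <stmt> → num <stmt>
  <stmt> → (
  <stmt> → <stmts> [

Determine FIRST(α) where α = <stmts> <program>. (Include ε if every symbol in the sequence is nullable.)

Add FIRST(<stmts>)\{ε} = { (, +, [, id }; <stmts> is nullable, continue.
Add FIRST(<program>)\{ε} = { id }; <program> is nullable, continue.
Every symbol is nullable, so include ε.

{ (, +, [, id, ε }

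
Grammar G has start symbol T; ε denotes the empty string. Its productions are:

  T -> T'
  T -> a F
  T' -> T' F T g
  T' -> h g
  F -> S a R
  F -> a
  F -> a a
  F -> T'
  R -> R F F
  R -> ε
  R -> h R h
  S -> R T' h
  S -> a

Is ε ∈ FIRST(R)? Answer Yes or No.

Yes

R has an ε-production, so R ⇒ ε.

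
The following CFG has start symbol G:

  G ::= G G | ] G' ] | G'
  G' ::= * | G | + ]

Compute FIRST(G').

G' ::= * contributes {*}.
From G' ::= G: add FIRST(G) = { *, +, ] }.
G' ::= + ] contributes {+}.
Union: FIRST(G') = { *, +, ] }.

{ *, +, ] }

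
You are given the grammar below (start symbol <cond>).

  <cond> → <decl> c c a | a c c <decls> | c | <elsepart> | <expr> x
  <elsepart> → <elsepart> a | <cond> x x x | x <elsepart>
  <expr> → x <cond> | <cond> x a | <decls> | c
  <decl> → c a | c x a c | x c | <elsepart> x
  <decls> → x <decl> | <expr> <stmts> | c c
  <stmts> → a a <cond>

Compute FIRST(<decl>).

<decl> → c a contributes {c}.
<decl> → c x a c contributes {c}.
<decl> → x c contributes {x}.
From <decl> → <elsepart> x: add FIRST(<elsepart>) = { a, c, x }.
Union: FIRST(<decl>) = { a, c, x }.

{ a, c, x }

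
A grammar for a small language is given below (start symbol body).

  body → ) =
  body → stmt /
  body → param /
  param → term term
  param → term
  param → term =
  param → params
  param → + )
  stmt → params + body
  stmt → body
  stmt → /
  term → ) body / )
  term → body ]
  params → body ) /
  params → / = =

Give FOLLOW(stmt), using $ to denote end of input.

In body → stmt /: add FIRST(/) = { / }.
Union: FOLLOW(stmt) = { / }.

{ / }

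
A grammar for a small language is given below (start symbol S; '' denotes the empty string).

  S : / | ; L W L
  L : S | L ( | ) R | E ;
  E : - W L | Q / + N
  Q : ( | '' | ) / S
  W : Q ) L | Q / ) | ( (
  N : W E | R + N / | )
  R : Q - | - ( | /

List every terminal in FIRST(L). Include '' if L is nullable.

{ (, ), -, /, ; }

From L : S: add FIRST(S) = { /, ; }.
From L : L (: add FIRST(L) = { (, ), -, /, ; }.
L : ) R contributes {)}.
From L : E ;: add FIRST(E) = { (, ), -, / }.
Union: FIRST(L) = { (, ), -, /, ; }.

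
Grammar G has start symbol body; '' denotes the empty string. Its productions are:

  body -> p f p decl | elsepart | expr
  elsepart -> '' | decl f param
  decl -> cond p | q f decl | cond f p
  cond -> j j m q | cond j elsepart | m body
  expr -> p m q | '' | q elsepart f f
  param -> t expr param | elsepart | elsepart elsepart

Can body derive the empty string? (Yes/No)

body -> elsepart and each of elsepart is nullable, so body ⇒* ''.

Yes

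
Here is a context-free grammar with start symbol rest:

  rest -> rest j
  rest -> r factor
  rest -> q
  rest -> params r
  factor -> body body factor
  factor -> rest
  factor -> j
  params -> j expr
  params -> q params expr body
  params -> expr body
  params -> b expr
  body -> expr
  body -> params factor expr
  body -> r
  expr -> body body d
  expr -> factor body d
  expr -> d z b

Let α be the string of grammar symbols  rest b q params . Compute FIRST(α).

{ b, d, j, q, r }

Add FIRST(rest) = { b, d, j, q, r }; rest is not nullable, stop.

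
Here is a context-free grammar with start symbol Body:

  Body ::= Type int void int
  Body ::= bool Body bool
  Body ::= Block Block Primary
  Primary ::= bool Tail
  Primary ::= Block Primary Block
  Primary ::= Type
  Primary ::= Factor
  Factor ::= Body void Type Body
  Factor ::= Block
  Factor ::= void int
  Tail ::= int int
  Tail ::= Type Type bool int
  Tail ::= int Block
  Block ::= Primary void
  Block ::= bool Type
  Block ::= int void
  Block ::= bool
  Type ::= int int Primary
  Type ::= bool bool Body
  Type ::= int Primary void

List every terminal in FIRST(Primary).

{ bool, int, void }

Primary ::= bool Tail contributes {bool}.
From Primary ::= Block Primary Block: add FIRST(Block) = { bool, int, void }.
From Primary ::= Type: add FIRST(Type) = { bool, int }.
From Primary ::= Factor: add FIRST(Factor) = { bool, int, void }.
Union: FIRST(Primary) = { bool, int, void }.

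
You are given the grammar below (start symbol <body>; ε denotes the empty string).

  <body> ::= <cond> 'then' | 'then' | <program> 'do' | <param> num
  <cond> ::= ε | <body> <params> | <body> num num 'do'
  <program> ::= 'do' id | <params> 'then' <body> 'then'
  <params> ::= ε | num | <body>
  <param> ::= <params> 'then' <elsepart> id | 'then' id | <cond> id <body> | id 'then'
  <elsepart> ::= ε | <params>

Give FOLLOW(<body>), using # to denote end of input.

<body> is the start symbol, so # ∈ FOLLOW(<body>).
In <cond> ::= <body> <params>: add FIRST(<params>)\{ε} = { 'do', 'then', id, num }.
  Since <params> is nullable, also add FOLLOW(<cond>) = { 'then', id }.
In <cond> ::= <body> num num 'do': add FIRST(num num 'do') = { num }.
In <program> ::= <params> 'then' <body> 'then': add FIRST('then') = { 'then' }.
In <params> ::= <body>: <body> is at the end, add FOLLOW(<params>) = { 'then', id }.
In <param> ::= <cond> id <body>: <body> is at the end, add FOLLOW(<param>) = { num }.
Union: FOLLOW(<body>) = { #, 'do', 'then', id, num }.

{ #, 'do', 'then', id, num }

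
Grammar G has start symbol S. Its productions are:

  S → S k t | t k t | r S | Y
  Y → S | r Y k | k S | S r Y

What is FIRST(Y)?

{ k, r, t }

From Y → S: add FIRST(S) = { k, r, t }.
Y → r Y k contributes {r}.
Y → k S contributes {k}.
From Y → S r Y: add FIRST(S) = { k, r, t }.
Union: FIRST(Y) = { k, r, t }.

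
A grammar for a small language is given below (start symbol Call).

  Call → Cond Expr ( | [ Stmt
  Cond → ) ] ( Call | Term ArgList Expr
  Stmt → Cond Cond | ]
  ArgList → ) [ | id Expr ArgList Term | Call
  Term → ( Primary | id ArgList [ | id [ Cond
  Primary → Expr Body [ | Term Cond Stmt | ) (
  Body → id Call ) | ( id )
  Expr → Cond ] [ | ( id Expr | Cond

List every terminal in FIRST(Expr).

{ (, ), id }

From Expr → Cond ] [: add FIRST(Cond) = { (, ), id }.
Expr → ( id Expr contributes {(}.
From Expr → Cond: add FIRST(Cond) = { (, ), id }.
Union: FIRST(Expr) = { (, ), id }.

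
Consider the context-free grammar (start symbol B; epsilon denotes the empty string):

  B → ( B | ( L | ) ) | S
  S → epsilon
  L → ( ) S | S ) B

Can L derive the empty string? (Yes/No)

Nullable nonterminals: B, S.
No production of L has an RHS whose symbols are all nullable, so L is not nullable.

No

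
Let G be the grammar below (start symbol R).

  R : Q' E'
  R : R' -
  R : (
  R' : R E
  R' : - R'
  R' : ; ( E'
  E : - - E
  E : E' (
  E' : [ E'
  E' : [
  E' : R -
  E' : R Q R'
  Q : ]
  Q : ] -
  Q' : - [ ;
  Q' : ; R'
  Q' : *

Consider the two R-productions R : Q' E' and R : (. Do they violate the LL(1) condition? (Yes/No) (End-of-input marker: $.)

FIRST(Q' E') = { *, -, ; } and FIRST(() = { ( }.
The FIRST sets are disjoint and neither alternative is nullable — no conflict.

No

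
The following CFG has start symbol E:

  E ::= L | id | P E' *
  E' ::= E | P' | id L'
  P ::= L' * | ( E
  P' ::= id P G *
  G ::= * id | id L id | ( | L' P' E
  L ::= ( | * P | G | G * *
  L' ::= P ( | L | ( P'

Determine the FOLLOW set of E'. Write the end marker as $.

{ * }

In E ::= P E' *: add FIRST(*) = { * }.
Union: FOLLOW(E') = { * }.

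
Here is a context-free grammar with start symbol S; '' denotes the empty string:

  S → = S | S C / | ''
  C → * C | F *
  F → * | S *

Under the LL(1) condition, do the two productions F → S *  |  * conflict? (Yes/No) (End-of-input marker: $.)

FIRST(S *) = { *, = } and FIRST(*) = { * }.
Both contain *, so the two alternatives are not disjoint — LL(1) conflict.

Yes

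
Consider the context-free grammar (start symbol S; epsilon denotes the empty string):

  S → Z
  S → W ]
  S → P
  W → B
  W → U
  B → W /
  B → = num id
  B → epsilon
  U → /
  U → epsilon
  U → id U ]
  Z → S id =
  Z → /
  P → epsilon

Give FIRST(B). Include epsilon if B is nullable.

From B → W /: W nullable, take FIRST(W) ∪ {/} = { /, =, id }.
B → = num id contributes {=}.
B → epsilon contributes epsilon.
Union: FIRST(B) = { /, =, id, epsilon }.

{ /, =, id, epsilon }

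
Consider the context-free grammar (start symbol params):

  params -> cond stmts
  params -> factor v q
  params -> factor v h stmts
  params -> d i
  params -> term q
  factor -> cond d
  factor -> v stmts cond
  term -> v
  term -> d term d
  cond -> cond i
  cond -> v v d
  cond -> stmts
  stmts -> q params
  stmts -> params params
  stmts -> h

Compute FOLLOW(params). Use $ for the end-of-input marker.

params is the start symbol, so $ ∈ FOLLOW(params).
In stmts -> q params: params is at the end, add FOLLOW(stmts) = { $, d, h, i, q, v }.
In stmts -> params params: add FIRST(params) = { d, h, q, v }.
In stmts -> params params: params is at the end, add FOLLOW(stmts) = { $, d, h, i, q, v }.
Union: FOLLOW(params) = { $, d, h, i, q, v }.

{ $, d, h, i, q, v }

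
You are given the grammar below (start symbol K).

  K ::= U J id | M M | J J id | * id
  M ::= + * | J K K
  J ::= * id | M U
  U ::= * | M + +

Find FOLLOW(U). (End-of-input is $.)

In K ::= U J id: add FIRST(J id) = { *, + }.
In J ::= M U: U is at the end, add FOLLOW(J) = { *, +, id }.
Union: FOLLOW(U) = { *, +, id }.

{ *, +, id }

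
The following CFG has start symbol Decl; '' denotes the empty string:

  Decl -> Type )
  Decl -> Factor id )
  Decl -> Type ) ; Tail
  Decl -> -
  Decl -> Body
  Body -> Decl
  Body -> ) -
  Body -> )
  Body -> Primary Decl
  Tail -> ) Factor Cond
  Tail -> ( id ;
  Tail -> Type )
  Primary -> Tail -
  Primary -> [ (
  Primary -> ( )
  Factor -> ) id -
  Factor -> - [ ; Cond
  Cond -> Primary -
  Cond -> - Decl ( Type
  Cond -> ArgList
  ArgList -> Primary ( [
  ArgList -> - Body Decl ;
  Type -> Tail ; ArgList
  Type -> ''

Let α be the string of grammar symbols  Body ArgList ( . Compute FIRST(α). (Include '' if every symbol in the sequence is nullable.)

{ (, ), -, [ }

Add FIRST(Body) = { (, ), -, [ }; Body is not nullable, stop.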